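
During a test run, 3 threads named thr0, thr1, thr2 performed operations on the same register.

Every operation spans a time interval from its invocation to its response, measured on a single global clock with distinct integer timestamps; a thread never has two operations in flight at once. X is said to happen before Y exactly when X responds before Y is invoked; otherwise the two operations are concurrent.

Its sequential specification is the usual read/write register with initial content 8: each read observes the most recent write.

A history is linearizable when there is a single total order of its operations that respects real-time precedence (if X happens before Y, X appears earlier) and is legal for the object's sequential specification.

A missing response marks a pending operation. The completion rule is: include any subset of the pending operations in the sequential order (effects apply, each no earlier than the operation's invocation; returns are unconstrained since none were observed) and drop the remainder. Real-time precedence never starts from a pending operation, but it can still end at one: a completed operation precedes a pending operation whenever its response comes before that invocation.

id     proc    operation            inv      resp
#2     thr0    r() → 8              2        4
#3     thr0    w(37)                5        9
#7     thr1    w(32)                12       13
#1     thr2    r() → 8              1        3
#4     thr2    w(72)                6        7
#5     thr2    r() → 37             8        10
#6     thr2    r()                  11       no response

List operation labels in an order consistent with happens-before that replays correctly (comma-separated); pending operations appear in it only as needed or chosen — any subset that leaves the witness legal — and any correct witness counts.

#1, #2, #4, #3, #5, #6, #7

after step 1 (#1 r() → 8): value 8
after step 2 (#2 r() → 8): value 8
after step 3 (#4 w(72)): value 72
after step 4 (#3 w(37)): value 37
after step 5 (#5 r() → 37): value 37
after step 6 (#6 r() (pending, included)): value 37
after step 7 (#7 w(32)): value 32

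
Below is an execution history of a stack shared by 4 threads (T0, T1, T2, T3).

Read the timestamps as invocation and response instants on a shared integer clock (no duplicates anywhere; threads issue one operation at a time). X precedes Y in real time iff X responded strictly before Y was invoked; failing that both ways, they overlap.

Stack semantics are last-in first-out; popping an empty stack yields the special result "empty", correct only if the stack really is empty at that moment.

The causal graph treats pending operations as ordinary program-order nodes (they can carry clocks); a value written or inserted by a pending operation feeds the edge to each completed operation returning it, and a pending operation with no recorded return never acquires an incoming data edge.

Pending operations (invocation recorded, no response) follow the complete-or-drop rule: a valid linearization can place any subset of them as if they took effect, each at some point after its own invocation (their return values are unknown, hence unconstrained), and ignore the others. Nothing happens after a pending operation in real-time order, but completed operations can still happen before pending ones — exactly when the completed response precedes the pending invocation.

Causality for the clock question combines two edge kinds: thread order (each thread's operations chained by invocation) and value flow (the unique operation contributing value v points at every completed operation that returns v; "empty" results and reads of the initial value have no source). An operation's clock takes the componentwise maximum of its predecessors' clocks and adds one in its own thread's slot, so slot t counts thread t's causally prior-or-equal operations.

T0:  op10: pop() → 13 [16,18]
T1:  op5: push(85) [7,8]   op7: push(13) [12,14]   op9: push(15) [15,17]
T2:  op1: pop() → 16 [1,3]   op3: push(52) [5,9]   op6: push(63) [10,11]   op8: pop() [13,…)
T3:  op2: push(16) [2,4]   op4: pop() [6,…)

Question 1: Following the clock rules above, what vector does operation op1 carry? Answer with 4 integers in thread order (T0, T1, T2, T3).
op2 (invocation 2): nothing precedes it; T3's component alone gives (0, 0, 0, 1)
op5 (invocation 7): nothing precedes it; T1's component alone gives (0, 1, 0, 0)
invoked at 6, op4 merges VC(op2)=(0, 0, 0, 1) and bumps T3's slot → (0, 0, 0, 2)
invoked at 1, op1 merges VC(op2)=(0, 0, 0, 1) and bumps T2's slot → (0, 0, 1, 1)
invoked at 12, op7 merges VC(op5)=(0, 1, 0, 0) and bumps T1's slot → (0, 2, 0, 0)
invoked at 5, op3 merges VC(op1)=(0, 0, 1, 1) and bumps T2's slot → (0, 0, 2, 1)
invoked at 15, op9 merges VC(op7)=(0, 2, 0, 0) and bumps T1's slot → (0, 3, 0, 0)
invoked at 16, op10 merges VC(op7)=(0, 2, 0, 0) and bumps T0's slot → (1, 2, 0, 0)
invoked at 10, op6 merges VC(op3)=(0, 0, 2, 1) and bumps T2's slot → (0, 0, 3, 1)
invoked at 13, op8 merges VC(op6)=(0, 0, 3, 1) and bumps T2's slot → (0, 0, 4, 1)
target: VC(op1) = (0, 0, 1, 1)

(0, 0, 1, 1)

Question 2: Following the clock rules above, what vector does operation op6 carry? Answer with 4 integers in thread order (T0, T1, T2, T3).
root op op2, invoked 2: fresh clock plus T3's own tick → (0, 0, 0, 1)
root op op5, invoked 7: fresh clock plus T1's own tick → (0, 1, 0, 0)
VC(op4, invoked at 6): max of VC(op2)=(0, 0, 0, 1), then +1 on thread T3 → (0, 0, 0, 2)
VC(op1, invoked at 1): max of VC(op2)=(0, 0, 0, 1), then +1 on thread T2 → (0, 0, 1, 1)
VC(op7, invoked at 12): max of VC(op5)=(0, 1, 0, 0), then +1 on thread T1 → (0, 2, 0, 0)
VC(op3, invoked at 5): max of VC(op1)=(0, 0, 1, 1), then +1 on thread T2 → (0, 0, 2, 1)
VC(op9, invoked at 15): max of VC(op7)=(0, 2, 0, 0), then +1 on thread T1 → (0, 3, 0, 0)
VC(op10, invoked at 16): max of VC(op7)=(0, 2, 0, 0), then +1 on thread T0 → (1, 2, 0, 0)
VC(op6, invoked at 10): max of VC(op3)=(0, 0, 2, 1), then +1 on thread T2 → (0, 0, 3, 1)
VC(op8, invoked at 13): max of VC(op6)=(0, 0, 3, 1), then +1 on thread T2 → (0, 0, 4, 1)
target: VC(op6) = (0, 0, 3, 1)

(0, 0, 3, 1)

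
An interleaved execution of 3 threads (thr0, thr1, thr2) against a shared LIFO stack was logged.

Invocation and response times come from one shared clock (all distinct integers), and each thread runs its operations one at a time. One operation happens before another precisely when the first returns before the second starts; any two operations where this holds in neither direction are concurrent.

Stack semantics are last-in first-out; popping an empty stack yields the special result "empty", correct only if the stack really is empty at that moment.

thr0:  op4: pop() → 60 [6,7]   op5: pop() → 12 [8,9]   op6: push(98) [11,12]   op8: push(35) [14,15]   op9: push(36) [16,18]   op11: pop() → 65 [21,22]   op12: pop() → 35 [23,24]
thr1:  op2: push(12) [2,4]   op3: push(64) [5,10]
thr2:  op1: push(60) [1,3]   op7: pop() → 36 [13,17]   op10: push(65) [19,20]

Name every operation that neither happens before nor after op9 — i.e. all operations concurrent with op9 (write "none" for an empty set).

overlap test against op9 [16,18]: concurrent iff the interval meets 16..18
op1 [1,3]: before
op2 [2,4]: before
op3 [5,10]: before
op4 [6,7]: before
op5 [8,9]: before
op6 [11,12]: before
op7 [13,17]: concurrent
op8 [14,15]: before
op10 [19,20]: after
op11 [21,22]: after
op12 [23,24]: after

op7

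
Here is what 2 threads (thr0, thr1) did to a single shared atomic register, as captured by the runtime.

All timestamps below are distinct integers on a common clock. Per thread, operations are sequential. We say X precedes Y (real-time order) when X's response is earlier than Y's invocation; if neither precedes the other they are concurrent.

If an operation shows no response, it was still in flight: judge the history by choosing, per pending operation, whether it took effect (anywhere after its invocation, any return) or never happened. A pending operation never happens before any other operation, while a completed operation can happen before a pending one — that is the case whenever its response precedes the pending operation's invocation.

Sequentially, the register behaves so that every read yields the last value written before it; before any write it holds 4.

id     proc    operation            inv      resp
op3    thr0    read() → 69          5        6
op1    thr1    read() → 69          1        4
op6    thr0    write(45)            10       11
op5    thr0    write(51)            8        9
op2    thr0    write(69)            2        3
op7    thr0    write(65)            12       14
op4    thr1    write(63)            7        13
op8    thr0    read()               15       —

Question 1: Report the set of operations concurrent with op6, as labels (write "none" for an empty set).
op4

overlap test against op6 [10,11]: concurrent iff the interval meets 10..11
op1 [1,4]: before
op2 [2,3]: before
op3 [5,6]: before
op4 [7,13]: concurrent
op5 [8,9]: before
op7 [12,14]: after
op8 [15,…): after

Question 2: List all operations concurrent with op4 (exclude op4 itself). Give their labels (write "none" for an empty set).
op5, op6, op7

op4 spans [7,13]; an op avoiding the whole window 7..13 is ordered, any other is concurrent
op1 [1,4]: before
op2 [2,3]: before
op3 [5,6]: before
op5 [8,9]: concurrent
op6 [10,11]: concurrent
op7 [12,14]: concurrent
op8 [15,…): after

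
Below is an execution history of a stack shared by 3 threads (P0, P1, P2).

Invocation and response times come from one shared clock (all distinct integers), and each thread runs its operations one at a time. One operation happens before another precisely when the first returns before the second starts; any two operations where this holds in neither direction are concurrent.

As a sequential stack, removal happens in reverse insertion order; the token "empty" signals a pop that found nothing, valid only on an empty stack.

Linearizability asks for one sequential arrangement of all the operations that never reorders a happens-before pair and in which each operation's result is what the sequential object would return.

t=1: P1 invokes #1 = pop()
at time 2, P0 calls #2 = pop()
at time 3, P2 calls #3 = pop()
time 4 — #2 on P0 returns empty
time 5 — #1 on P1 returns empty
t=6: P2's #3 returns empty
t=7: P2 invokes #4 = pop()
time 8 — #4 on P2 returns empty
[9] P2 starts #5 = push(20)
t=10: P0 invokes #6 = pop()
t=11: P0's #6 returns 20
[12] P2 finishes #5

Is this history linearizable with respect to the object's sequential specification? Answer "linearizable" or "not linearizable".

one valid linearization: #1, #2, #3, #4, #5, #6
step 1: #1 pop() → empty — stack <>
step 2: #2 pop() → empty — stack <>
step 3: #3 pop() → empty — stack <>
step 4: #4 pop() → empty — stack <>
step 5: #5 push(20) — stack <20>
step 6: #6 pop() → 20 — stack <>

linearizable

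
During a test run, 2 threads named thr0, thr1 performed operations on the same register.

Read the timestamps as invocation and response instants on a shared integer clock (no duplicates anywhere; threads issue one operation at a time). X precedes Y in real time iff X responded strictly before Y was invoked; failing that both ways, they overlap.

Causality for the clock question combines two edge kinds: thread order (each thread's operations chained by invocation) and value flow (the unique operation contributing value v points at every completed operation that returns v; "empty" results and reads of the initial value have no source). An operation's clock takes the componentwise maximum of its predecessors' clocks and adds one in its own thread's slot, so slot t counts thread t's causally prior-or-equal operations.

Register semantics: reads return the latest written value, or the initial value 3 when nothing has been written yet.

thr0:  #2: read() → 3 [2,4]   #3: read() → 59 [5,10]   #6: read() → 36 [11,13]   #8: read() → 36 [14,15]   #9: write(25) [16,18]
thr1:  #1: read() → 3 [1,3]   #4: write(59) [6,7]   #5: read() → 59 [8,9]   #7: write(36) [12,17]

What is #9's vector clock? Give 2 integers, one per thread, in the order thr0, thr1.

#1 (invocation 1): nothing precedes it; thr1's component alone gives (0, 1)
#2 (invocation 2): nothing precedes it; thr0's component alone gives (1, 0)
merge at #4 (invoked 6): VC(#1)=(0, 1), own-thread bump on thr1 → (0, 2)
merge at #5 (invoked 8): VC(#4)=(0, 2), own-thread bump on thr1 → (0, 3)
merge at #7 (invoked 12): VC(#5)=(0, 3), own-thread bump on thr1 → (0, 4)
merge at #3 (invoked 5): VC(#2)=(1, 0), VC(#4)=(0, 2), own-thread bump on thr0 → (2, 2)
merge at #6 (invoked 11): VC(#3)=(2, 2), VC(#7)=(0, 4), own-thread bump on thr0 → (3, 4)
merge at #8 (invoked 14): VC(#6)=(3, 4), VC(#7)=(0, 4), own-thread bump on thr0 → (4, 4)
merge at #9 (invoked 16): VC(#8)=(4, 4), own-thread bump on thr0 → (5, 4)
target: VC(#9) = (5, 4)

(5, 4)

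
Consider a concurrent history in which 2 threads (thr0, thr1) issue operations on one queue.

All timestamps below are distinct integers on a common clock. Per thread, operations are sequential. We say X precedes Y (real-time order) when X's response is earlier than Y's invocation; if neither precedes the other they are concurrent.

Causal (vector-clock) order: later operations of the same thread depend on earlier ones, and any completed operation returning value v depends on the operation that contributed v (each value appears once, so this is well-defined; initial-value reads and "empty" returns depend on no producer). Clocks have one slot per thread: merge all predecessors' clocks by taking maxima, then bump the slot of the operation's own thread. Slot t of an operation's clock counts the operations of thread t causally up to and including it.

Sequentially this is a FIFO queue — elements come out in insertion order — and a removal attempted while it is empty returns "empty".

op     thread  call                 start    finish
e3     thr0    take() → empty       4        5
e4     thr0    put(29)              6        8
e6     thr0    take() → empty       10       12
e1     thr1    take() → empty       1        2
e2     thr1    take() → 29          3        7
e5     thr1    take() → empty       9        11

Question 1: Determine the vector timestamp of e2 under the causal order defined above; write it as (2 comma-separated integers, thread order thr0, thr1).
Answer: (2, 2)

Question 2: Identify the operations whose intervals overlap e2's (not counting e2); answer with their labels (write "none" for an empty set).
Answer: e3, e4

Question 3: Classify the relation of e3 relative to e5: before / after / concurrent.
Answer: before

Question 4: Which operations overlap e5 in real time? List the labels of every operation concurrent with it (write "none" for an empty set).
Answer: e6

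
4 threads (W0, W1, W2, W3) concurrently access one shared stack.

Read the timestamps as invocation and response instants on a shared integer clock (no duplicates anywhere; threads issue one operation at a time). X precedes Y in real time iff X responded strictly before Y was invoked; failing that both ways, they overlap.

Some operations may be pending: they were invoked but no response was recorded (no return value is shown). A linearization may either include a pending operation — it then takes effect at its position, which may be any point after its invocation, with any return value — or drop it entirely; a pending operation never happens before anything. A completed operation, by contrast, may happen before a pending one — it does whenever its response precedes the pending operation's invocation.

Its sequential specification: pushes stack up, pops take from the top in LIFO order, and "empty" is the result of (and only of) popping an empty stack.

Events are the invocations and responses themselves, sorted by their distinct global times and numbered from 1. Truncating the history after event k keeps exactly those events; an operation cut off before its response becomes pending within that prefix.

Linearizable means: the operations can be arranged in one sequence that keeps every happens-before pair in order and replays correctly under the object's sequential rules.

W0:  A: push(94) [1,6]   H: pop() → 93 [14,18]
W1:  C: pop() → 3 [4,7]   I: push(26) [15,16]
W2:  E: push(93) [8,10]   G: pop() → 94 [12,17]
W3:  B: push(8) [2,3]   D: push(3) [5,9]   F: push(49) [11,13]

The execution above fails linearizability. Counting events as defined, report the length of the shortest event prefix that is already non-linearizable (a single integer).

17

one valid order for events 1..16 is A, B, D, C, E, F, G, H, I:
after step 1 (A push(94)): stack <94>
after step 2 (B push(8)): stack <94,8>
after step 3 (D push(3)): stack <94,8,3>
after step 4 (C pop() → 3): stack <94,8>
after step 5 (E push(93)): stack <94,8,93>
after step 6 (F push(49)): stack <94,8,93,49>
after step 7 (G pop() (pending, included)): stack <94,8,93>
after step 8 (H pop() (pending, included)): stack <94,8>
after step 9 (I push(26)): stack <94,8,26>
once event 17 joins (G's response, time 17), exhaustive search finds no witness
no completion choice of the 1 pending operation (H) rescues it — every subset was tried
take A, B, C, D, E, F, G, I (pending dropped): step 3 already fails, because C pop() → 3 cannot occur there
take A, B, C, D, E, F, I, G (pending dropped): step 3 already fails, because C pop() → 3 cannot occur there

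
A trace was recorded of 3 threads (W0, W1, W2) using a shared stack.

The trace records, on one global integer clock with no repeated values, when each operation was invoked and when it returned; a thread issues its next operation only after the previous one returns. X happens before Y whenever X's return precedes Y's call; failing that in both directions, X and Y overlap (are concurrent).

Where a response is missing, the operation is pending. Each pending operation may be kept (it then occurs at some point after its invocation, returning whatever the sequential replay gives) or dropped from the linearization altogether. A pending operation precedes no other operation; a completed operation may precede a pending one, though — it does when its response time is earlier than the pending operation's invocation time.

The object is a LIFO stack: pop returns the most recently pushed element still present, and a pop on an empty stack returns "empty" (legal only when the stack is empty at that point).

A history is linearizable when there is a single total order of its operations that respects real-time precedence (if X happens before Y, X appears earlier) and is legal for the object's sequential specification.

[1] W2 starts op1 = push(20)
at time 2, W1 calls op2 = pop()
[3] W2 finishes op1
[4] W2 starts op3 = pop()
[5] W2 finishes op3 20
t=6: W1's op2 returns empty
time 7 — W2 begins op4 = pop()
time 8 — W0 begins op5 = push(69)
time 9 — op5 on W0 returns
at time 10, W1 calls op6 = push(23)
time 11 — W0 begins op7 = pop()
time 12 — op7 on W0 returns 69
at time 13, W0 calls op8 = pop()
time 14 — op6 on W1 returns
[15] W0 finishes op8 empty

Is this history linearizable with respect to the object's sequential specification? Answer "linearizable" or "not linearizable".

one valid linearization: op1, op3, op2, op4, op5, op7, op8, op6
1. op1 push(20), leaving stack <20>
2. op3 pop() → 20, leaving stack <>
3. op2 pop() → empty, leaving stack <>
4. op4 pop() (pending, included), leaving stack <>
5. op5 push(69), leaving stack <69>
6. op7 pop() → 69, leaving stack <>
7. op8 pop() → empty, leaving stack <>
8. op6 push(23), leaving stack <23>

linearizable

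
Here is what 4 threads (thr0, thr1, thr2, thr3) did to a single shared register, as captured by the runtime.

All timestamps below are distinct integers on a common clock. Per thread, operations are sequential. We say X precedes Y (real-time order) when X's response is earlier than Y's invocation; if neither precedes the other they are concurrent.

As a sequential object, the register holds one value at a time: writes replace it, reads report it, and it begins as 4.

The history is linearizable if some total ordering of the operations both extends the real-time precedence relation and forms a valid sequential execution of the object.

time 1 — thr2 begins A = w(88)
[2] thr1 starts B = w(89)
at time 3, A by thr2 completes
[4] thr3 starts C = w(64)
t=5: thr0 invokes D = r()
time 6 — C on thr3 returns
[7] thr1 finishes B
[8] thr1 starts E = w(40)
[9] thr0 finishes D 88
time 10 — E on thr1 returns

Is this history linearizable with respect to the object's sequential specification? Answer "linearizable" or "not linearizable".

linearizable

a witness: A, D, B, C, E
after step 1 (A w(88)): value 88
after step 2 (D r() → 88): value 88
after step 3 (B w(89)): value 89
after step 4 (C w(64)): value 64
after step 5 (E w(40)): value 40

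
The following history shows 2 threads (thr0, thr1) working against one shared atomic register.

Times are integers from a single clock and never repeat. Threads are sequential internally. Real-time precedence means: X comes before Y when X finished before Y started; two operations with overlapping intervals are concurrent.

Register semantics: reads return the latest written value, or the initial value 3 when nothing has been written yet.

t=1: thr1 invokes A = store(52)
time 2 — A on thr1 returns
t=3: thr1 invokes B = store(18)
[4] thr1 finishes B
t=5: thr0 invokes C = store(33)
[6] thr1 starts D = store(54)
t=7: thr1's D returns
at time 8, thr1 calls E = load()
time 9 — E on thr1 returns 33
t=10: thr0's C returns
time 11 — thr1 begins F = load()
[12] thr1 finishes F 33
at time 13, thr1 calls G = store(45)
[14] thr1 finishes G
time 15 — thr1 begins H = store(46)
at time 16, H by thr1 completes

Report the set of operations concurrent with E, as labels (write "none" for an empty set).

concurrent with E ([8,9]): every op whose interval crosses 8..9
A [1,2]: before
B [3,4]: before
C [5,10]: concurrent
D [6,7]: before
F [11,12]: after
G [13,14]: after
H [15,16]: after

C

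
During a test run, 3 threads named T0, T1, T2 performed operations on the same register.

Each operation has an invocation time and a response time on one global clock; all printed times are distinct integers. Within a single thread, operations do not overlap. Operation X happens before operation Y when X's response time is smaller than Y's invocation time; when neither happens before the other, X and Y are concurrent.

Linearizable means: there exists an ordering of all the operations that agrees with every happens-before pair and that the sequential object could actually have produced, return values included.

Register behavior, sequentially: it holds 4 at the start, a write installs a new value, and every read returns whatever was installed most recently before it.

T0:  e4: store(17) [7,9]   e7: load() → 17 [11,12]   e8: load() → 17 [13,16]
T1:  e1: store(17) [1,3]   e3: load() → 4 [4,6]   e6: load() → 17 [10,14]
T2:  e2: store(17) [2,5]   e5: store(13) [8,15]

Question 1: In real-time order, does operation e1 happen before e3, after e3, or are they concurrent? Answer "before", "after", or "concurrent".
before

e1 spans [1,3], e3 spans [4,6]
resp(e1)=3 < inv(e3)=4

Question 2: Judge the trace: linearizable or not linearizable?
not linearizable

prefix check: 1..5 passes, 1..6 fails once e3's time-6 response joins
the 3 completed operations admit 3 real-time orders; each fails the register replay
for example e1, e2, e3 fails at step 3: e3 load() → 4 is not legal there
for example e1, e3, e2 fails at step 2: e3 load() → 4 is not legal there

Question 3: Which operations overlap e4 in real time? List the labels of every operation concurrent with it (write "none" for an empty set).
e5

concurrent with e4 ([7,9]): every op whose interval crosses 7..9
e1 [1,3]: before
e2 [2,5]: before
e3 [4,6]: before
e5 [8,15]: concurrent
e6 [10,14]: after
e7 [11,12]: after
e8 [13,16]: after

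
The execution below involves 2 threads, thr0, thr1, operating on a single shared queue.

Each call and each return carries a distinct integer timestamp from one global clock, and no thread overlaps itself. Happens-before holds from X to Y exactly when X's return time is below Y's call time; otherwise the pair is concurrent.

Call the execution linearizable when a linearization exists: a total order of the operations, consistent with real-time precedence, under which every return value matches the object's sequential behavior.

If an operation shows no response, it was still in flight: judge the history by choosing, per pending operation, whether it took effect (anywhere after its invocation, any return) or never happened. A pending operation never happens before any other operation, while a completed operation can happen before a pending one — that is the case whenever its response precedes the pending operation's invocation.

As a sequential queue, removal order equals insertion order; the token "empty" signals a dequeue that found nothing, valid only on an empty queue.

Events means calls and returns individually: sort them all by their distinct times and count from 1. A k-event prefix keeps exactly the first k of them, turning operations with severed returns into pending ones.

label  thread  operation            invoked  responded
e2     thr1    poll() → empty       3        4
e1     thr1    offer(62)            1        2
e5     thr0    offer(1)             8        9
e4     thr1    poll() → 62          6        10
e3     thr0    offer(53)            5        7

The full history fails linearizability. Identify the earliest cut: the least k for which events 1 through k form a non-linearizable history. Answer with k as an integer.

events 1..3 are linearizable, e.g. via e1:
after step 1 (e1 offer(62)): queue <62>
event 4 — e2's response, time 4 — after it, nothing linearizes
take e1, e2: step 2 already fails, because e2 poll() → empty cannot occur there

4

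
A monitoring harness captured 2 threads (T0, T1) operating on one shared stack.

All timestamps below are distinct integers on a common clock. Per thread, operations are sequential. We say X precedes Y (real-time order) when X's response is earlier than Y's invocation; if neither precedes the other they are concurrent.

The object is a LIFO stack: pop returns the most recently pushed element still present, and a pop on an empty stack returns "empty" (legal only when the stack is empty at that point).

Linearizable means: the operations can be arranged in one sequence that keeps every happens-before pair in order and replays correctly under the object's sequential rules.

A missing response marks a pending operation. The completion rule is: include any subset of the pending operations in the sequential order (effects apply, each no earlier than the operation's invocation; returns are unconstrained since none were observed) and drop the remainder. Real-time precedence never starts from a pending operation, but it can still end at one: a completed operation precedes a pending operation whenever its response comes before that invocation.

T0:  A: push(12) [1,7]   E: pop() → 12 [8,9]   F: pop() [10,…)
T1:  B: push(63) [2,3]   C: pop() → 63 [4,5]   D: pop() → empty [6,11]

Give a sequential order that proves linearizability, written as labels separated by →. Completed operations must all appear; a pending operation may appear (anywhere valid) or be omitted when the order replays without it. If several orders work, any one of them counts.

step 1: A push(12) — stack <12>
step 2: B push(63) — stack <12,63>
step 3: C pop() → 63 — stack <12>
step 4: E pop() → 12 — stack <>
step 5: D pop() → empty — stack <>

A → B → C → E → D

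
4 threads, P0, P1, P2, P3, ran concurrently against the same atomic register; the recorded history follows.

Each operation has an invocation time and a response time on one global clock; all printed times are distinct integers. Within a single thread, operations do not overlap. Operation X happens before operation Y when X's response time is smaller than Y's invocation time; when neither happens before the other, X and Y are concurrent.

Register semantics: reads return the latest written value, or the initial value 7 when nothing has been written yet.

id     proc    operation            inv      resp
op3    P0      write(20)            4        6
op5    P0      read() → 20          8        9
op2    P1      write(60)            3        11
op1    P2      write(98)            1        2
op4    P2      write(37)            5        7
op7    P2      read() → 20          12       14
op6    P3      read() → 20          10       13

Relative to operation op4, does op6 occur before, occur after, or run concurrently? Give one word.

after

op6 spans [10,13], op4 spans [5,7]
resp(op4)=7 < inv(op6)=10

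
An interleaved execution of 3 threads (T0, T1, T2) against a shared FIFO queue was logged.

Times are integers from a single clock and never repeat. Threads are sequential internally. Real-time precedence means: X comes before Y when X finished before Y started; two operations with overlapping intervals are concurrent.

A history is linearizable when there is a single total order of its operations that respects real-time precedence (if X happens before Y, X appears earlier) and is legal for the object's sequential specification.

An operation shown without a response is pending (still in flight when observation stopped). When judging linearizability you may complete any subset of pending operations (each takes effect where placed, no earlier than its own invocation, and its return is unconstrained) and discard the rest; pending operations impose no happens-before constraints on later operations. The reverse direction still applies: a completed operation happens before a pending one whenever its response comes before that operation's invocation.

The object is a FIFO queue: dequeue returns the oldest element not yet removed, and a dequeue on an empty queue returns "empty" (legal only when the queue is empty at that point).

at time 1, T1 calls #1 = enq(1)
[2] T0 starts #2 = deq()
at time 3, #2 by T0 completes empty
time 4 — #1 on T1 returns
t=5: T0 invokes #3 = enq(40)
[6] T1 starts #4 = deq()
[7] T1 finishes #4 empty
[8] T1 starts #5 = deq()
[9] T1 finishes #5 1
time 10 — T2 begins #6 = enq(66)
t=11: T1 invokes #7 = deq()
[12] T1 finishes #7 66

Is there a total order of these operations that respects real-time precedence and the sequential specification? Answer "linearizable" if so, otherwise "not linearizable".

cut after 6 events: linearizable; cut after 7 events (#4 responds, time 7): not linearizable
the 3 completed operations admit 2 real-time orders; each fails the FIFO queue replay
completion choices over the 1 pending operation (#3) were checked; none helps
take #1, #2, #4 (pending dropped): step 2 already fails, because #2 deq() → empty cannot occur there
take #2, #1, #4 (pending dropped): step 3 already fails, because #4 deq() → empty cannot occur there

not linearizable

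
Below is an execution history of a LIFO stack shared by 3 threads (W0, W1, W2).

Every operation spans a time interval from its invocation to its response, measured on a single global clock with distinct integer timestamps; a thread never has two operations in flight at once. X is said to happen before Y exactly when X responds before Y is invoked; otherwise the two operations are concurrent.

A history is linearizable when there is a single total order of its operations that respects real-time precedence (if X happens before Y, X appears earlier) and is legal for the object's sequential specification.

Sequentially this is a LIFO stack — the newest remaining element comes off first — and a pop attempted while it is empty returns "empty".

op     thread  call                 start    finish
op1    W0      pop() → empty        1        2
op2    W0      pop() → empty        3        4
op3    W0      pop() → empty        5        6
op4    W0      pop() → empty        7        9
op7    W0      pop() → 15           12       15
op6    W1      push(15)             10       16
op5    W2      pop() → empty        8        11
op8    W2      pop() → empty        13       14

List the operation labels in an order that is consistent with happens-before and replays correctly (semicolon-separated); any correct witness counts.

after step 1 (op1 pop() → empty): stack <>
after step 2 (op2 pop() → empty): stack <>
after step 3 (op3 pop() → empty): stack <>
after step 4 (op4 pop() → empty): stack <>
after step 5 (op5 pop() → empty): stack <>
after step 6 (op6 push(15)): stack <15>
after step 7 (op7 pop() → 15): stack <>
after step 8 (op8 pop() → empty): stack <>

op1; op2; op3; op4; op5; op6; op7; op8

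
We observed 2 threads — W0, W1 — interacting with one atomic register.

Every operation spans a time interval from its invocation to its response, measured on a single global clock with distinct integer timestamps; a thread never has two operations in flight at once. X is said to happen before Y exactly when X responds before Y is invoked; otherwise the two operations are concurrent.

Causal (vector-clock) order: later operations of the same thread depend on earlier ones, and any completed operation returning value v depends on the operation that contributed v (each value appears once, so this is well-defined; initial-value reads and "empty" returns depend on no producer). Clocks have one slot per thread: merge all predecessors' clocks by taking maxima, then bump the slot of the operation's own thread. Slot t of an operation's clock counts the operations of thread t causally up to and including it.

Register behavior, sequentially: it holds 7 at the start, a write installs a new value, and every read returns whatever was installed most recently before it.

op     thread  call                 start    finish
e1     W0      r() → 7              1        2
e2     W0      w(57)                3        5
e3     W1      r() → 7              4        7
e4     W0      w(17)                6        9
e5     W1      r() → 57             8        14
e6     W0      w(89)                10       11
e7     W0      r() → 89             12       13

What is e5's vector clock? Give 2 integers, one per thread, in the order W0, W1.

invoked at 4, e3 has no predecessors; its own W1 bump gives (0, 1)
invoked at 1, e1 has no predecessors; its own W0 bump gives (1, 0)
from VC(e1)=(1, 0), e2 (invoked 3) maxes components and bumps W0 → (2, 0)
from VC(e2)=(2, 0), e4 (invoked 6) maxes components and bumps W0 → (3, 0)
from VC(e2)=(2, 0), VC(e3)=(0, 1), e5 (invoked 8) maxes components and bumps W1 → (2, 2)
from VC(e4)=(3, 0), e6 (invoked 10) maxes components and bumps W0 → (4, 0)
from VC(e6)=(4, 0), e7 (invoked 12) maxes components and bumps W0 → (5, 0)
target: VC(e5) = (2, 2)

(2, 2)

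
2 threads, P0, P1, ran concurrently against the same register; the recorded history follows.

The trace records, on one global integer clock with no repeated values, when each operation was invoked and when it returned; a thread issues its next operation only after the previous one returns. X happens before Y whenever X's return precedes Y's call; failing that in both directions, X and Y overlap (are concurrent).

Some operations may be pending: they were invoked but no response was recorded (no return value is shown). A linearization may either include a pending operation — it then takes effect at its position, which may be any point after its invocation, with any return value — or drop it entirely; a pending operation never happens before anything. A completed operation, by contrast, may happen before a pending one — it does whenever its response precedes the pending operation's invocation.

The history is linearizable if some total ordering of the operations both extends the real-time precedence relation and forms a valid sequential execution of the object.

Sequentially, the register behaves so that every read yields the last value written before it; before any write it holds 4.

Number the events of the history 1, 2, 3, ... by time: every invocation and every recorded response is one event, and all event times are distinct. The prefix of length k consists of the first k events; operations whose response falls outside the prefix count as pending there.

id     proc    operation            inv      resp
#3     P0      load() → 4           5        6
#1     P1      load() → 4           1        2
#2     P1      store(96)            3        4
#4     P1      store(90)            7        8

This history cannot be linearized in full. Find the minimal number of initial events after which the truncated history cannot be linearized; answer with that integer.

6

a valid linearization of events 1..5 exists, for instance #1, #2:
1. #1 load() → 4, leaving value 4
2. #2 store(96), leaving value 96
event 6 — #3's response, time 6 — after it, nothing linearizes
take #1, #2, #3: step 3 already fails, because #3 load() → 4 cannot occur there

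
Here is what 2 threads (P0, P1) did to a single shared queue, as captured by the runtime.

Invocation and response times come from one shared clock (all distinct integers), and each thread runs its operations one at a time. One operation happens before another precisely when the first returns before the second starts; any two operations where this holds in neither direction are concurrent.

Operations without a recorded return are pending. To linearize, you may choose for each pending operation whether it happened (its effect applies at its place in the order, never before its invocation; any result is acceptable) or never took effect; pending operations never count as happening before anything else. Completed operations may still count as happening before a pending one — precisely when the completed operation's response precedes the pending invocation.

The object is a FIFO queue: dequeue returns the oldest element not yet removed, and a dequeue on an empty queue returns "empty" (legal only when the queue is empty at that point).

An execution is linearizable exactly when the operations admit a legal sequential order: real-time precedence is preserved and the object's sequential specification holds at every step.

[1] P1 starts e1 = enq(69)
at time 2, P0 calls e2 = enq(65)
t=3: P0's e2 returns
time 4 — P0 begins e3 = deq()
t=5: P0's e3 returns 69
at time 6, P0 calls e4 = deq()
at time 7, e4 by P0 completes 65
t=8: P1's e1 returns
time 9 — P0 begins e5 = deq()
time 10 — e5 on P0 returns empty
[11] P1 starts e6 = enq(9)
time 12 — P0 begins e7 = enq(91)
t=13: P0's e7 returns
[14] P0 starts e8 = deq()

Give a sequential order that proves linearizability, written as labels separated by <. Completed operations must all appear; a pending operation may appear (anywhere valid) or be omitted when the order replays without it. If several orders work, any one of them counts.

e1 < e2 < e3 < e4 < e5 < e6 < e7

1. e1 enq(69), leaving queue <69>
2. e2 enq(65), leaving queue <69,65>
3. e3 deq() → 69, leaving queue <65>
4. e4 deq() → 65, leaving queue <>
5. e5 deq() → empty, leaving queue <>
6. e6 enq(9) (pending, included), leaving queue <9>
7. e7 enq(91), leaving queue <9,91>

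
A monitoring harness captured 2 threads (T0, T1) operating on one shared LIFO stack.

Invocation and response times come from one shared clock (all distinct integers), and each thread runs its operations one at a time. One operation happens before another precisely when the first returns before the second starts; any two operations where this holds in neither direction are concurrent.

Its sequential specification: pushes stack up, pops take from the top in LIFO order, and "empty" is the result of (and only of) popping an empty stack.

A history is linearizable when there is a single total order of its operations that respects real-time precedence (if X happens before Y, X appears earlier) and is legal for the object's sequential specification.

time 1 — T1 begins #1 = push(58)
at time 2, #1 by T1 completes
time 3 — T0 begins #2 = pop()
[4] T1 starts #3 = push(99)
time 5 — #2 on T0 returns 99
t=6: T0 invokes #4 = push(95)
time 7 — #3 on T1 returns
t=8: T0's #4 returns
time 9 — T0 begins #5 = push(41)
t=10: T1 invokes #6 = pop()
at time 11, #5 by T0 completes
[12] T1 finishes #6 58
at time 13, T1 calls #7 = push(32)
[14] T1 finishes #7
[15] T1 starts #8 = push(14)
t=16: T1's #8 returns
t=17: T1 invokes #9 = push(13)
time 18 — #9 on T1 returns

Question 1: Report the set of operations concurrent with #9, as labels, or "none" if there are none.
#9 spans [17,18]; an op avoiding the whole window 17..18 is ordered, any other is concurrent
#1 [1,2]: before
#2 [3,5]: before
#3 [4,7]: before
#4 [6,8]: before
#5 [9,11]: before
#6 [10,12]: before
#7 [13,14]: before
#8 [15,16]: before

none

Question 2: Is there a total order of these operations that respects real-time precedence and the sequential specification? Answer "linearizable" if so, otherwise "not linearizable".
the violation lands at event 12, #6's response at time 12: events 1..11 linearize, events 1..12 do not
6 completed operations, 6 real-time-consistent orders — every LIFO stack replay fails
one such order, #1, #2, #3, #4, #5, #6, breaks at step 2 where #2 pop() → 99 is illegal
one such order, #1, #2, #3, #4, #6, #5, breaks at step 2 where #2 pop() → 99 is illegal

not linearizable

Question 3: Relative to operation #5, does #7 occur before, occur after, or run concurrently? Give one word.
#7 spans [13,14], #5 spans [9,11]
resp(#5)=11 < inv(#7)=13

after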